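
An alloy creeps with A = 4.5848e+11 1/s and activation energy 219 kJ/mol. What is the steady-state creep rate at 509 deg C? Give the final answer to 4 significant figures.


rate = A * exp(-Q / (R*T))
T = 509 + 273.15 = 782.15 K
rate = 4.5848e+11 * exp(-219e3 / (8.314 * 782.15))
rate = 1.084e-03 1/s


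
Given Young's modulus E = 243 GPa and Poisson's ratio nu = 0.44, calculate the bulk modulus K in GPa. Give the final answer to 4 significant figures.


K = E / (3*(1-2*nu))
K = 243 / (3*(1-2*0.44))
K = 675 GPa


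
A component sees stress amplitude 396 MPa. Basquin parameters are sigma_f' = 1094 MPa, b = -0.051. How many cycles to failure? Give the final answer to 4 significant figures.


sigma_a = sigma_f' * (2*Nf)^b
2*Nf = (sigma_a / sigma_f')^(1/b)
2*Nf = (396 / 1094)^(1/-0.051)
2*Nf = 4.50169e+08
Nf = 2.251e+08 cycles


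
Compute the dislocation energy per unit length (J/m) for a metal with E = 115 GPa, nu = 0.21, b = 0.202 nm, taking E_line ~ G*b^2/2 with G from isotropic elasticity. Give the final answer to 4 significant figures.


Step 1: G = E / (2*(1+nu))
G = 115 / (2*(1+0.21)) = 47.5207 GPa = 4.75207e+10 Pa
Step 2: E_line = G*b^2/2
b = 0.202 nm = 2.02e-10 m
E_line = 0.5 * 4.75207e+10 * (2.02e-10)^2 = 9.695e-10 J/m


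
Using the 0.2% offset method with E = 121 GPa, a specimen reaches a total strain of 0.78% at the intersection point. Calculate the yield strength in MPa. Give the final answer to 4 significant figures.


Offset strain = 0.002
Elastic strain at yield = total_strain - offset = 7.8e-03 - 0.002 = 5.8e-03
sigma_y = E * elastic_strain = 121000 * 5.8e-03
sigma_y = 701.8 MPa


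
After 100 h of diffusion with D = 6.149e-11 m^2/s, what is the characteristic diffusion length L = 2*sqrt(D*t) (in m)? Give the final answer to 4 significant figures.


t = 100 hr = 360000 s
Diffusion length = 2*sqrt(D*t)
= 2*sqrt(6.149e-11 * 360000)
= 9.41e-03 m


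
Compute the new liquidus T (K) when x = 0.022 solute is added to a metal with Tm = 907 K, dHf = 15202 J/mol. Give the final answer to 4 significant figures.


dT = R*Tm^2*x / dHf
dT = 8.314 * 907^2 * 0.022 / 15202
dT = 9.89798 K
T_new = 907 - 9.89798 = 897.1 K


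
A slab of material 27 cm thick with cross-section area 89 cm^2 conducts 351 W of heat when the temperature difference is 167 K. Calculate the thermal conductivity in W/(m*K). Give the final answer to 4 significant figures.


k = Q*L / (A*dT)
L = 0.27 m, A = 8.9e-03 m^2
k = 351 * 0.27 / (8.9e-03 * 167)
k = 63.76 W/(m*K)


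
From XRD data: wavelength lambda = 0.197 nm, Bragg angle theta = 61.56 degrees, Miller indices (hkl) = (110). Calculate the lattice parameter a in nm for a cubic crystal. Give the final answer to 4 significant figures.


d = lambda / (2*sin(theta))
d = 0.197 / (2*sin(61.56 deg))
d = 0.112019 nm
a = d * sqrt(h^2+k^2+l^2) = 0.112019 * sqrt(2)
a = 0.1584 nm


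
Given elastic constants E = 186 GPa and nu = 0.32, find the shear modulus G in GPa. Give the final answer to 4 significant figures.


G = E / (2*(1+nu))
G = 186 / (2*(1+0.32))
G = 70.45 GPa


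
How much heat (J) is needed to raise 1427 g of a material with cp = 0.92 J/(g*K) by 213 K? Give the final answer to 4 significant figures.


Q = m * cp * dT
Q = 1427 * 0.92 * 213
Q = 279600 J


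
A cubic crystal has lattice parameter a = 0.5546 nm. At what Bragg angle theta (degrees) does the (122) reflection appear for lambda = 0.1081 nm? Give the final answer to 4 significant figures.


d = a / sqrt(h^2+k^2+l^2)
d = 0.5546 / sqrt(9) = 0.184867 nm
lambda = 2*d*sin(theta)  =>  sin(theta) = lambda / (2*d)
sin(theta) = 0.1081 / (2 * 0.184867) = 0.292373
theta = 17 deg


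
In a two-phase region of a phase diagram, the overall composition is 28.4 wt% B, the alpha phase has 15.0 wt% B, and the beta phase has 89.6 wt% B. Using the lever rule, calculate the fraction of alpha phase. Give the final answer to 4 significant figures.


f_alpha = (C_beta - C0) / (C_beta - C_alpha)
f_alpha = (89.6 - 28.4) / (89.6 - 15.0)
f_alpha = 0.8204


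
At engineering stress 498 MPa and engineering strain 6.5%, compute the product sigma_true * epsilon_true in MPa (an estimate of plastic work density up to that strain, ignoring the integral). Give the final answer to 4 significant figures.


sigma_true = sigma_eng * (1 + epsilon_eng)
sigma_true = 498 * (1 + 0.065) = 530.37 MPa
epsilon_true = ln(1 + epsilon_eng)
epsilon_true = ln(1 + 0.065) = 0.0629748
sigma_true * epsilon_true = 530.37 * 0.0629748 = 33.4 MPa


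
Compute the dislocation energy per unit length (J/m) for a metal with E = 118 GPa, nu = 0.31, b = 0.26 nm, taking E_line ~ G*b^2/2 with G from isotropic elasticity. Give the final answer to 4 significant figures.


Step 1: G = E / (2*(1+nu))
G = 118 / (2*(1+0.31)) = 45.0382 GPa = 4.50382e+10 Pa
Step 2: E_line = G*b^2/2
b = 0.26 nm = 2.6e-10 m
E_line = 0.5 * 4.50382e+10 * (2.6e-10)^2 = 1.522e-09 J/m


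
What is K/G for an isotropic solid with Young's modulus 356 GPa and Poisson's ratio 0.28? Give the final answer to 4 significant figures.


G = E / (2*(1+nu))
G = 356 / (2*(1+0.28)) = 139.063 GPa
K = E / (3*(1-2*nu))
K = 356 / (3*(1-2*0.28)) = 269.697 GPa
K/G = 269.697 / 139.063 = 1.939


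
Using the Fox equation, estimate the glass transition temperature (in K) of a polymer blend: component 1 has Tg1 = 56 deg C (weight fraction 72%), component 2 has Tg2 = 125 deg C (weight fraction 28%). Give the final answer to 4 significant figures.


1/Tg = w1/Tg1 + w2/Tg2 (in Kelvin)
Tg1 = 329.15 K, Tg2 = 398.15 K
1/Tg = 0.72/329.15 + 0.28/398.15
Tg = 345.9 K


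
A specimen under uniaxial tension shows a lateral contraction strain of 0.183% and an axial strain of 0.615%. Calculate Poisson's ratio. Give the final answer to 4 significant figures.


nu = -epsilon_lat / epsilon_axial
Lateral strain is contraction (negative), so using magnitudes:
nu = 0.183 / 0.615
nu = 0.2976


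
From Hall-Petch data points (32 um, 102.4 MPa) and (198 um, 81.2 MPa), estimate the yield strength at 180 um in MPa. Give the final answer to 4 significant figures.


sigma_y = sigma0 + k / sqrt(d)
1/sqrt(d1) = 1/sqrt(3.2e-05) = 176.777;  1/sqrt(d2) = 71.0669
k = (sigma1 - sigma2) / (1/sqrt(d1) - 1/sqrt(d2)) = (102.4 - 81.2) / (176.777 - 71.0669) = 0.200549 MPa*m^0.5
sigma0 = sigma1 - k/sqrt(d1) = 102.4 - 0.200549*176.777 = 66.9476 MPa
sigma_y(d3) = 66.9476 + 0.200549 / sqrt(1.8e-04) = 81.9 MPa


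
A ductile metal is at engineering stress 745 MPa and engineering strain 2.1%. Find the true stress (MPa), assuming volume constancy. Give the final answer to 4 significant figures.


sigma_true = sigma_eng * (1 + epsilon_eng)
sigma_true = 745 * (1 + 0.021)
sigma_true = 760.6 MPa


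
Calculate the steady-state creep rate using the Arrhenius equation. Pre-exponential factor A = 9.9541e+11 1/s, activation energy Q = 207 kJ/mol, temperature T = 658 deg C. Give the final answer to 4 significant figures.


rate = A * exp(-Q / (R*T))
T = 658 + 273.15 = 931.15 K
rate = 9.9541e+11 * exp(-207e3 / (8.314 * 931.15))
rate = 2.43 1/s


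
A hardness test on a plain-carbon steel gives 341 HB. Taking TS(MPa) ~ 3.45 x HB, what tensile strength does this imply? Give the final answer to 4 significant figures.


TS (MPa) = 3.45 * HB
TS = 3.45 * 341
TS = 1176 MPa


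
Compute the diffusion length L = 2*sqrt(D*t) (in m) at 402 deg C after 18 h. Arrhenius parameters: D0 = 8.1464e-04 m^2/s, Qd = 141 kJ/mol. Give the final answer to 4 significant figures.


Step 1: D = D0 * exp(-Qd/(R*T))
T = 675.15 K
D = 8.1464e-04 * exp(-141e3 / (8.314 * 675.15)) = 1.00406e-14 m^2/s
Step 2: L = 2*sqrt(D*t)
t = 18 h = 64800 s
L = 2*sqrt(1.00406e-14 * 64800) = 5.101e-05 m


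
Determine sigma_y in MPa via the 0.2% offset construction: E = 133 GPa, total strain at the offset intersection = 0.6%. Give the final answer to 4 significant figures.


Offset strain = 0.002
Elastic strain at yield = total_strain - offset = 6e-03 - 0.002 = 4e-03
sigma_y = E * elastic_strain = 133000 * 4e-03
sigma_y = 532 MPa


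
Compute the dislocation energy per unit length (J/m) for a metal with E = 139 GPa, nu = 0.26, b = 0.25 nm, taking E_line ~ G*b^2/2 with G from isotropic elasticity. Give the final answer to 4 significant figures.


Step 1: G = E / (2*(1+nu))
G = 139 / (2*(1+0.26)) = 55.1587 GPa = 5.51587e+10 Pa
Step 2: E_line = G*b^2/2
b = 0.25 nm = 2.5e-10 m
E_line = 0.5 * 5.51587e+10 * (2.5e-10)^2 = 1.724e-09 J/m


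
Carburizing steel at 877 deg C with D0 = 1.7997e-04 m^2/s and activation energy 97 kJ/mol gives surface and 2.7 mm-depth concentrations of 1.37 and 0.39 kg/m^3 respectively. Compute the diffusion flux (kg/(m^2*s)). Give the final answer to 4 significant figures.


Step 1: D = D0 * exp(-Qd/(R*T))
T = 877 + 273.15 = 1150.15 K
D = 1.7997e-04 * exp(-97e3 / (8.314 * 1150.15)) = 7.07518e-09 m^2/s
Step 2: J = D * (C1 - C2) / dx
J = 7.07518e-09 * (1.37 - 0.39) / 2.7e-03
J = 2.568e-06 kg/(m^2*s)


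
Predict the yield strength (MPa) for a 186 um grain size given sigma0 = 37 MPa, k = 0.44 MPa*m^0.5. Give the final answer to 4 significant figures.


sigma_y = sigma0 + k / sqrt(d)
d = 186 um = 1.86e-04 m
sigma_y = 37 + 0.44 / sqrt(1.86e-04)
sigma_y = 69.26 MPa


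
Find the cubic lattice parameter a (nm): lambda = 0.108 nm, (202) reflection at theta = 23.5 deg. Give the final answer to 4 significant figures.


d = lambda / (2*sin(theta))
d = 0.108 / (2*sin(23.5 deg))
d = 0.135424 nm
a = d * sqrt(h^2+k^2+l^2) = 0.135424 * sqrt(8)
a = 0.383 nm


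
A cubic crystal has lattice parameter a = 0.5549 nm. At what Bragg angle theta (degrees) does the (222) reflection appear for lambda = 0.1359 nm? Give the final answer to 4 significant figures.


d = a / sqrt(h^2+k^2+l^2)
d = 0.5549 / sqrt(12) = 0.160186 nm
lambda = 2*d*sin(theta)  =>  sin(theta) = lambda / (2*d)
sin(theta) = 0.1359 / (2 * 0.160186) = 0.424195
theta = 25.1 deg


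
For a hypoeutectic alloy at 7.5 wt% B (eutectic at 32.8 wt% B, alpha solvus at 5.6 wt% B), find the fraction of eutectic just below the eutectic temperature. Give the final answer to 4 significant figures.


f_primary = (C_e - C0) / (C_e - C_alpha_max)
f_primary = (32.8 - 7.5) / (32.8 - 5.6)
f_primary = 0.930147
f_eutectic = 1 - 0.930147 = 0.06985


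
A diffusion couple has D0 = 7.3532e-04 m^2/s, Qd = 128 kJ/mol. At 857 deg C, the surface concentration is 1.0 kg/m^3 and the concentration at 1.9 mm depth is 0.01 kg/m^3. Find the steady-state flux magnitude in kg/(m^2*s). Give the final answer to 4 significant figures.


Step 1: D = D0 * exp(-Qd/(R*T))
T = 857 + 273.15 = 1130.15 K
D = 7.3532e-04 * exp(-128e3 / (8.314 * 1130.15)) = 8.91669e-10 m^2/s
Step 2: J = D * (C1 - C2) / dx
J = 8.91669e-10 * (1.0 - 0.01) / 1.9e-03
J = 4.646e-07 kg/(m^2*s)


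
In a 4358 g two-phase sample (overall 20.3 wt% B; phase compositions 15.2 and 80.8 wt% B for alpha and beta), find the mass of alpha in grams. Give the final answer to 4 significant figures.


f_alpha = (C_beta - C0) / (C_beta - C_alpha)
f_alpha = (80.8 - 20.3) / (80.8 - 15.2) = 0.922256
m_alpha = f_alpha * m_total = 0.922256 * 4358 = 4019 g


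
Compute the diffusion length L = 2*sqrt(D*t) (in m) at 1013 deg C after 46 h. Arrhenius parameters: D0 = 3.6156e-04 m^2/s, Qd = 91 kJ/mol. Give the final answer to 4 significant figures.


Step 1: D = D0 * exp(-Qd/(R*T))
T = 1286.15 K
D = 3.6156e-04 * exp(-91e3 / (8.314 * 1286.15)) = 7.28195e-08 m^2/s
Step 2: L = 2*sqrt(D*t)
t = 46 h = 165600 s
L = 2*sqrt(7.28195e-08 * 165600) = 0.2196 m


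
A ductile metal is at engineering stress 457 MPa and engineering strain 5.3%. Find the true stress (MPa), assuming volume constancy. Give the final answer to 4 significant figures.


sigma_true = sigma_eng * (1 + epsilon_eng)
sigma_true = 457 * (1 + 0.053)
sigma_true = 481.2 MPa


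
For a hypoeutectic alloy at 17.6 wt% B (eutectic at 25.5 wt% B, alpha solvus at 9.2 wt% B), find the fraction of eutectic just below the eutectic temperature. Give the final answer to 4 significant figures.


f_primary = (C_e - C0) / (C_e - C_alpha_max)
f_primary = (25.5 - 17.6) / (25.5 - 9.2)
f_primary = 0.484663
f_eutectic = 1 - 0.484663 = 0.5153


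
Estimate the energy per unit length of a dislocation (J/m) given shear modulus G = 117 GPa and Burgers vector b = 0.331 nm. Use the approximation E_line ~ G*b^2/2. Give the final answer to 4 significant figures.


E = G*b^2/2
b = 0.331 nm = 3.31e-10 m
G = 117 GPa = 1.17e+11 Pa
E = 0.5 * 1.17e+11 * (3.31e-10)^2
E = 6.409e-09 J/m


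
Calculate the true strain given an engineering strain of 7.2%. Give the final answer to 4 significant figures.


epsilon_true = ln(1 + epsilon_eng)
epsilon_true = ln(1 + 0.072)
epsilon_true = 0.06953


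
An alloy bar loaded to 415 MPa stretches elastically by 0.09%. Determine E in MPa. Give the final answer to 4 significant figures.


E = sigma / epsilon
epsilon = 0.09% = 9e-04
E = 415 / 9e-04
E = 461100 MPa


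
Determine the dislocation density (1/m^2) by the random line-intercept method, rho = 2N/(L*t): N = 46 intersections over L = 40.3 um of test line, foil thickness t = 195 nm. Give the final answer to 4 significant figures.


rho = 2N / (L * t)
L = 40.3 um = 4.03e-05 m, t = 195 nm = 1.95e-07 m
rho = 2 * 46 / (4.03e-05 * 1.95e-07)
rho = 1.171e+13 1/m^2


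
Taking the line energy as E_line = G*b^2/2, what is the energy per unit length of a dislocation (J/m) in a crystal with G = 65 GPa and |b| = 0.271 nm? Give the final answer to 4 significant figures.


E = G*b^2/2
b = 0.271 nm = 2.71e-10 m
G = 65 GPa = 6.5e+10 Pa
E = 0.5 * 6.5e+10 * (2.71e-10)^2
E = 2.387e-09 J/m


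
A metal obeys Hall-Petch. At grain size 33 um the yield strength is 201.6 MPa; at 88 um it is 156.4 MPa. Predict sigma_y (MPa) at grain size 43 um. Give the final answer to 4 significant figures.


sigma_y = sigma0 + k / sqrt(d)
1/sqrt(d1) = 1/sqrt(3.3e-05) = 174.078;  1/sqrt(d2) = 106.6
k = (sigma1 - sigma2) / (1/sqrt(d1) - 1/sqrt(d2)) = (201.6 - 156.4) / (174.078 - 106.6) = 0.669855 MPa*m^0.5
sigma0 = sigma1 - k/sqrt(d1) = 201.6 - 0.669855*174.078 = 84.9932 MPa
sigma_y(d3) = 84.9932 + 0.669855 / sqrt(4.3e-05) = 187.1 MPa


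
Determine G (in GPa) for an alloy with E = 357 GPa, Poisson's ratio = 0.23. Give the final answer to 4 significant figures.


G = E / (2*(1+nu))
G = 357 / (2*(1+0.23))
G = 145.1 GPa


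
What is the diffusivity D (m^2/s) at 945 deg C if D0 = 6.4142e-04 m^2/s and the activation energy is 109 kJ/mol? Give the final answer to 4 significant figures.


D = D0 * exp(-Qd / (R*T))
T = 1218.15 K
D = 6.4142e-04 * exp(-109e3 / (8.314 * 1218.15))
D = 1.358e-08 m^2/s


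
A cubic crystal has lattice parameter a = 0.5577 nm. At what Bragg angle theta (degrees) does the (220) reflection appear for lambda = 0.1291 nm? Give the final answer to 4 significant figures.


d = a / sqrt(h^2+k^2+l^2)
d = 0.5577 / sqrt(8) = 0.197177 nm
lambda = 2*d*sin(theta)  =>  sin(theta) = lambda / (2*d)
sin(theta) = 0.1291 / (2 * 0.197177) = 0.327371
theta = 19.11 deg


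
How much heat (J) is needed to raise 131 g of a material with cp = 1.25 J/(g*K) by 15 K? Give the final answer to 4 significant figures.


Q = m * cp * dT
Q = 131 * 1.25 * 15
Q = 2456 J


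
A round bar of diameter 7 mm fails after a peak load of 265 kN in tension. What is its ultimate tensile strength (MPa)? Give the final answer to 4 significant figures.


A0 = pi*(d/2)^2 = pi*(7/2)^2 = 38.4845 mm^2
UTS = F_max / A0 = 265*1000 / 38.4845
UTS = 6886 MPa


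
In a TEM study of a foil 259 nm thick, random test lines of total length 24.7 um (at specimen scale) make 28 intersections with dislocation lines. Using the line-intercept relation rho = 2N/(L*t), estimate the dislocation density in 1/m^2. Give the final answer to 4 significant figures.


rho = 2N / (L * t)
L = 24.7 um = 2.47e-05 m, t = 259 nm = 2.59e-07 m
rho = 2 * 28 / (2.47e-05 * 2.59e-07)
rho = 8.754e+12 1/m^2


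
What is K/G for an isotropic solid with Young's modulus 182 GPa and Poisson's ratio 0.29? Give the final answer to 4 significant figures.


G = E / (2*(1+nu))
G = 182 / (2*(1+0.29)) = 70.5426 GPa
K = E / (3*(1-2*nu))
K = 182 / (3*(1-2*0.29)) = 144.444 GPa
K/G = 144.444 / 70.5426 = 2.048


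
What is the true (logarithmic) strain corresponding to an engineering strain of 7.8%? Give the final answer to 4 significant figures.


epsilon_true = ln(1 + epsilon_eng)
epsilon_true = ln(1 + 0.078)
epsilon_true = 0.07511


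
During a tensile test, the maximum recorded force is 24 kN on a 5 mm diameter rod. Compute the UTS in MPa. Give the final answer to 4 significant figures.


A0 = pi*(d/2)^2 = pi*(5/2)^2 = 19.635 mm^2
UTS = F_max / A0 = 24*1000 / 19.635
UTS = 1222 MPa


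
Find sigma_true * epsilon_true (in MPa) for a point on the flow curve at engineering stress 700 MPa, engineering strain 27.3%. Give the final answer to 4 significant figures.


sigma_true = sigma_eng * (1 + epsilon_eng)
sigma_true = 700 * (1 + 0.273) = 891.1 MPa
epsilon_true = ln(1 + epsilon_eng)
epsilon_true = ln(1 + 0.273) = 0.241376
sigma_true * epsilon_true = 891.1 * 0.241376 = 215.1 MPa


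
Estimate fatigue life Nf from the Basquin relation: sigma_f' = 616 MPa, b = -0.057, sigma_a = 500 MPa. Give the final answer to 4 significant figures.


sigma_a = sigma_f' * (2*Nf)^b
2*Nf = (sigma_a / sigma_f')^(1/b)
2*Nf = (500 / 616)^(1/-0.057)
2*Nf = 38.8742
Nf = 19.44 cycles


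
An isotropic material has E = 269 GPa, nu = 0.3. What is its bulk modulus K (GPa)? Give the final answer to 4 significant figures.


K = E / (3*(1-2*nu))
K = 269 / (3*(1-2*0.3))
K = 224.2 GPa


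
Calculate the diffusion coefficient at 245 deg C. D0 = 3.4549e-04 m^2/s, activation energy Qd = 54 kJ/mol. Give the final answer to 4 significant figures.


D = D0 * exp(-Qd / (R*T))
T = 518.15 K
D = 3.4549e-04 * exp(-54e3 / (8.314 * 518.15))
D = 1.243e-09 m^2/s


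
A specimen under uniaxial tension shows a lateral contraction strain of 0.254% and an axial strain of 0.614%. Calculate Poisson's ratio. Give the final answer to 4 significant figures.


nu = -epsilon_lat / epsilon_axial
Lateral strain is contraction (negative), so using magnitudes:
nu = 0.254 / 0.614
nu = 0.4137


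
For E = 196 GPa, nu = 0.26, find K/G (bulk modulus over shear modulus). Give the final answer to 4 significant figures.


G = E / (2*(1+nu))
G = 196 / (2*(1+0.26)) = 77.7778 GPa
K = E / (3*(1-2*nu))
K = 196 / (3*(1-2*0.26)) = 136.111 GPa
K/G = 136.111 / 77.7778 = 1.75


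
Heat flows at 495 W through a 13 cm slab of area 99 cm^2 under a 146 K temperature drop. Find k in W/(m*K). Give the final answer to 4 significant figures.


k = Q*L / (A*dT)
L = 0.13 m, A = 9.9e-03 m^2
k = 495 * 0.13 / (9.9e-03 * 146)
k = 44.52 W/(m*K)


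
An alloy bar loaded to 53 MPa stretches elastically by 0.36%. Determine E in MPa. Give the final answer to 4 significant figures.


E = sigma / epsilon
epsilon = 0.36% = 3.6e-03
E = 53 / 3.6e-03
E = 14720 MPa


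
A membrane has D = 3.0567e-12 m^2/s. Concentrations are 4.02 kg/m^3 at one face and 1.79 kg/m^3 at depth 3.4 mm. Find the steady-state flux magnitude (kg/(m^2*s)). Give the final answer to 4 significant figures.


J = -D * (dC/dx) = D * (C1 - C2) / dx
J = 3.0567e-12 * (4.02 - 1.79) / 3.4e-03
J = 2.005e-09 kg/(m^2*s)


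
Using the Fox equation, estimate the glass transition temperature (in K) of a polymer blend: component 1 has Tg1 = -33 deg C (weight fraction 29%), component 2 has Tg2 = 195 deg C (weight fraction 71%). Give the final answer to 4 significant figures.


1/Tg = w1/Tg1 + w2/Tg2 (in Kelvin)
Tg1 = 240.15 K, Tg2 = 468.15 K
1/Tg = 0.29/240.15 + 0.71/468.15
Tg = 367.1 K


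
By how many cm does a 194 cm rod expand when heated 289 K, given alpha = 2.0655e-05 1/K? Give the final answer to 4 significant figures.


dL = L0 * alpha * dT
dL = 194 * 2.0655e-05 * 289
dL = 1.158 cm


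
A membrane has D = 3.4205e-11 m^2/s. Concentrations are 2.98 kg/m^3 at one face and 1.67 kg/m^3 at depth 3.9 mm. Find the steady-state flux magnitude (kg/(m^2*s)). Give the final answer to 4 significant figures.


J = -D * (dC/dx) = D * (C1 - C2) / dx
J = 3.4205e-11 * (2.98 - 1.67) / 3.9e-03
J = 1.149e-08 kg/(m^2*s)


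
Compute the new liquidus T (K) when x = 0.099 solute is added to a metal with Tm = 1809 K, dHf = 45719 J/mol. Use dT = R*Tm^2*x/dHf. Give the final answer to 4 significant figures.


dT = R*Tm^2*x / dHf
dT = 8.314 * 1809^2 * 0.099 / 45719
dT = 58.915 K
T_new = 1809 - 58.915 = 1750 K


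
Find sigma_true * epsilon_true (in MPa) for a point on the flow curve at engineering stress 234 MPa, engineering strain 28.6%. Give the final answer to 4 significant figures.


sigma_true = sigma_eng * (1 + epsilon_eng)
sigma_true = 234 * (1 + 0.286) = 300.924 MPa
epsilon_true = ln(1 + epsilon_eng)
epsilon_true = ln(1 + 0.286) = 0.251537
sigma_true * epsilon_true = 300.924 * 0.251537 = 75.69 MPa


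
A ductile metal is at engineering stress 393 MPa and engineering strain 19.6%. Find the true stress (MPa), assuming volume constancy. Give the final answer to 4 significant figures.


sigma_true = sigma_eng * (1 + epsilon_eng)
sigma_true = 393 * (1 + 0.196)
sigma_true = 470 MPa


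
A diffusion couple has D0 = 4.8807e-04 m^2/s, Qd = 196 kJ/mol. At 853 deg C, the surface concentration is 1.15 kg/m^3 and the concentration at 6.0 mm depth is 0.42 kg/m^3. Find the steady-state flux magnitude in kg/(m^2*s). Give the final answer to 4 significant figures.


Step 1: D = D0 * exp(-Qd/(R*T))
T = 853 + 273.15 = 1126.15 K
D = 4.8807e-04 * exp(-196e3 / (8.314 * 1126.15)) = 3.95377e-13 m^2/s
Step 2: J = D * (C1 - C2) / dx
J = 3.95377e-13 * (1.15 - 0.42) / 6e-03
J = 4.81e-11 kg/(m^2*s)


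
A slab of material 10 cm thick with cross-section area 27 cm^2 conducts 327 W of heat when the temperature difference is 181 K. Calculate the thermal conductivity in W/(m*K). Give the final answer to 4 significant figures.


k = Q*L / (A*dT)
L = 0.1 m, A = 2.7e-03 m^2
k = 327 * 0.1 / (2.7e-03 * 181)
k = 66.91 W/(m*K)


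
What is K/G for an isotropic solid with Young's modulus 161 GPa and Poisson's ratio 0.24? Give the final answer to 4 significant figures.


G = E / (2*(1+nu))
G = 161 / (2*(1+0.24)) = 64.9194 GPa
K = E / (3*(1-2*nu))
K = 161 / (3*(1-2*0.24)) = 103.205 GPa
K/G = 103.205 / 64.9194 = 1.59


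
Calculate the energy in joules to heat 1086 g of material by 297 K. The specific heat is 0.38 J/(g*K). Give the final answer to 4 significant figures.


Q = m * cp * dT
Q = 1086 * 0.38 * 297
Q = 122600 J


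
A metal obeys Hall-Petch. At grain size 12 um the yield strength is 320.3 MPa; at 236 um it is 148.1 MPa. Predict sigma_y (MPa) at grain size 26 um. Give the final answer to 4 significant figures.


sigma_y = sigma0 + k / sqrt(d)
1/sqrt(d1) = 1/sqrt(1.2e-05) = 288.675;  1/sqrt(d2) = 65.0945
k = (sigma1 - sigma2) / (1/sqrt(d1) - 1/sqrt(d2)) = (320.3 - 148.1) / (288.675 - 65.0945) = 0.770192 MPa*m^0.5
sigma0 = sigma1 - k/sqrt(d1) = 320.3 - 0.770192*288.675 = 97.9648 MPa
sigma_y(d3) = 97.9648 + 0.770192 / sqrt(2.6e-05) = 249 MPa


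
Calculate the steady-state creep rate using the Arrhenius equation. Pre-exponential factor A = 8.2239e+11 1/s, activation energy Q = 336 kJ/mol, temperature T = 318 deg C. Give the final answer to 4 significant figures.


rate = A * exp(-Q / (R*T))
T = 318 + 273.15 = 591.15 K
rate = 8.2239e+11 * exp(-336e3 / (8.314 * 591.15))
rate = 1.678e-18 1/s


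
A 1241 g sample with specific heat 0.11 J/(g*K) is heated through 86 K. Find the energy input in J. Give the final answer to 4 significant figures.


Q = m * cp * dT
Q = 1241 * 0.11 * 86
Q = 11740 J


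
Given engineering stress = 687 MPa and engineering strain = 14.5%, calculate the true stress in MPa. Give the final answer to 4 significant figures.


sigma_true = sigma_eng * (1 + epsilon_eng)
sigma_true = 687 * (1 + 0.145)
sigma_true = 786.6 MPa


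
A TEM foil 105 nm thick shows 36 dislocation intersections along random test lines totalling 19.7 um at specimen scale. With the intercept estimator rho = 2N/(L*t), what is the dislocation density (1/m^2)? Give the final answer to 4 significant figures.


rho = 2N / (L * t)
L = 19.7 um = 1.97e-05 m, t = 105 nm = 1.05e-07 m
rho = 2 * 36 / (1.97e-05 * 1.05e-07)
rho = 3.481e+13 1/m^2


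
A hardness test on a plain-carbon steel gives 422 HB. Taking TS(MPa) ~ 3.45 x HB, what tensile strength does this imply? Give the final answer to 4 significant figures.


TS (MPa) = 3.45 * HB
TS = 3.45 * 422
TS = 1456 MPa


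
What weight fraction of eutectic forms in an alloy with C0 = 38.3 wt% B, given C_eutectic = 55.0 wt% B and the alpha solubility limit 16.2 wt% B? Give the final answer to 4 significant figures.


f_primary = (C_e - C0) / (C_e - C_alpha_max)
f_primary = (55.0 - 38.3) / (55.0 - 16.2)
f_primary = 0.430412
f_eutectic = 1 - 0.430412 = 0.5696


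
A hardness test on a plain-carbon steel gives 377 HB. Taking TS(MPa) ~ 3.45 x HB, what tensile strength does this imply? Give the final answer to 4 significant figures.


TS (MPa) = 3.45 * HB
TS = 3.45 * 377
TS = 1301 MPa


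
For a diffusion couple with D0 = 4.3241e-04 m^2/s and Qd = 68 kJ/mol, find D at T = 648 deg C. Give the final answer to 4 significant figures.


D = D0 * exp(-Qd / (R*T))
T = 921.15 K
D = 4.3241e-04 * exp(-68e3 / (8.314 * 921.15))
D = 6.022e-08 m^2/s


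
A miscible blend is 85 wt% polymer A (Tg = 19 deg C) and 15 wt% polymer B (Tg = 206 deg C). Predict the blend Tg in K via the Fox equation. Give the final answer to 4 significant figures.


1/Tg = w1/Tg1 + w2/Tg2 (in Kelvin)
Tg1 = 292.15 K, Tg2 = 479.15 K
1/Tg = 0.85/292.15 + 0.15/479.15
Tg = 310.3 K


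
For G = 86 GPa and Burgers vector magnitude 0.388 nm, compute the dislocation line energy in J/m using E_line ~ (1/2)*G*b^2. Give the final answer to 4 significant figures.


E = G*b^2/2
b = 0.388 nm = 3.88e-10 m
G = 86 GPa = 8.6e+10 Pa
E = 0.5 * 8.6e+10 * (3.88e-10)^2
E = 6.473e-09 J/m


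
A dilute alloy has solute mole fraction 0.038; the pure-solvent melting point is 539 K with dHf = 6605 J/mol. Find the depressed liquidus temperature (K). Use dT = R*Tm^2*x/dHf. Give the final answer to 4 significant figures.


dT = R*Tm^2*x / dHf
dT = 8.314 * 539^2 * 0.038 / 6605
dT = 13.8963 K
T_new = 539 - 13.8963 = 525.1 K


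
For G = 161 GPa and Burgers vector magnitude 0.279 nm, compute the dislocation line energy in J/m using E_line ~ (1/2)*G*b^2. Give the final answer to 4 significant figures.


E = G*b^2/2
b = 0.279 nm = 2.79e-10 m
G = 161 GPa = 1.61e+11 Pa
E = 0.5 * 1.61e+11 * (2.79e-10)^2
E = 6.266e-09 J/m


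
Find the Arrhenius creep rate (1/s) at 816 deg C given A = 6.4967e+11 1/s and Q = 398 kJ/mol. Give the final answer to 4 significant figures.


rate = A * exp(-Q / (R*T))
T = 816 + 273.15 = 1089.15 K
rate = 6.4967e+11 * exp(-398e3 / (8.314 * 1089.15))
rate = 5.3e-08 1/s


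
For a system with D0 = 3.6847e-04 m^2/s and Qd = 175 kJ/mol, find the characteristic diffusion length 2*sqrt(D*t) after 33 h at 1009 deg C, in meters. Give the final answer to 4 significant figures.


Step 1: D = D0 * exp(-Qd/(R*T))
T = 1282.15 K
D = 3.6847e-04 * exp(-175e3 / (8.314 * 1282.15)) = 2.73316e-11 m^2/s
Step 2: L = 2*sqrt(D*t)
t = 33 h = 118800 s
L = 2*sqrt(2.73316e-11 * 118800) = 3.604e-03 m


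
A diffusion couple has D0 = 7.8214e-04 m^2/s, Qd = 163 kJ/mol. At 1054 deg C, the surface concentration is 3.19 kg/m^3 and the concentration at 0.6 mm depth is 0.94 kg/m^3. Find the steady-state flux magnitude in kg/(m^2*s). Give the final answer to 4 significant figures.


Step 1: D = D0 * exp(-Qd/(R*T))
T = 1054 + 273.15 = 1327.15 K
D = 7.8214e-04 * exp(-163e3 / (8.314 * 1327.15)) = 3.00342e-10 m^2/s
Step 2: J = D * (C1 - C2) / dx
J = 3.00342e-10 * (3.19 - 0.94) / 6e-04
J = 1.126e-06 kg/(m^2*s)


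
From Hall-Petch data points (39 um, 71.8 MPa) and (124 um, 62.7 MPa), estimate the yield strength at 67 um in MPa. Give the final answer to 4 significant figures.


sigma_y = sigma0 + k / sqrt(d)
1/sqrt(d1) = 1/sqrt(3.9e-05) = 160.128;  1/sqrt(d2) = 89.8027
k = (sigma1 - sigma2) / (1/sqrt(d1) - 1/sqrt(d2)) = (71.8 - 62.7) / (160.128 - 89.8027) = 0.129398 MPa*m^0.5
sigma0 = sigma1 - k/sqrt(d1) = 71.8 - 0.129398*160.128 = 51.0797 MPa
sigma_y(d3) = 51.0797 + 0.129398 / sqrt(6.7e-05) = 66.89 MPa


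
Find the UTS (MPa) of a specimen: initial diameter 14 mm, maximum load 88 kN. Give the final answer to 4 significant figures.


A0 = pi*(d/2)^2 = pi*(14/2)^2 = 153.938 mm^2
UTS = F_max / A0 = 88*1000 / 153.938
UTS = 571.7 MPa


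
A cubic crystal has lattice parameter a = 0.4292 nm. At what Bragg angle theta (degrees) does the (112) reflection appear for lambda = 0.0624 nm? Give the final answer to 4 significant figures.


d = a / sqrt(h^2+k^2+l^2)
d = 0.4292 / sqrt(6) = 0.17522 nm
lambda = 2*d*sin(theta)  =>  sin(theta) = lambda / (2*d)
sin(theta) = 0.0624 / (2 * 0.17522) = 0.178062
theta = 10.26 deg


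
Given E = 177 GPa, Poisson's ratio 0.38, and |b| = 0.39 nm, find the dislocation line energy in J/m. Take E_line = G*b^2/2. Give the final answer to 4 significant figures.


Step 1: G = E / (2*(1+nu))
G = 177 / (2*(1+0.38)) = 64.1304 GPa = 6.41304e+10 Pa
Step 2: E_line = G*b^2/2
b = 0.39 nm = 3.9e-10 m
E_line = 0.5 * 6.41304e+10 * (3.9e-10)^2 = 4.877e-09 J/m


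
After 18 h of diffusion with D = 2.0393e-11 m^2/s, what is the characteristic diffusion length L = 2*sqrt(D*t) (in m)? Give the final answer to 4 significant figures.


t = 18 hr = 64800 s
Diffusion length = 2*sqrt(D*t)
= 2*sqrt(2.0393e-11 * 64800)
= 2.299e-03 m


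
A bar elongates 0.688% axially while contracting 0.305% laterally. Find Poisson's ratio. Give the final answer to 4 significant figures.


nu = -epsilon_lat / epsilon_axial
Lateral strain is contraction (negative), so using magnitudes:
nu = 0.305 / 0.688
nu = 0.4433


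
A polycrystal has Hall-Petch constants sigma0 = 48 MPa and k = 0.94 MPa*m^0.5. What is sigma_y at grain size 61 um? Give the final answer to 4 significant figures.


sigma_y = sigma0 + k / sqrt(d)
d = 61 um = 6.1e-05 m
sigma_y = 48 + 0.94 / sqrt(6.1e-05)
sigma_y = 168.4 MPa


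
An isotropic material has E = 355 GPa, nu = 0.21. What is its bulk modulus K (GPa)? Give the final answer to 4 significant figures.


K = E / (3*(1-2*nu))
K = 355 / (3*(1-2*0.21))
K = 204 GPa


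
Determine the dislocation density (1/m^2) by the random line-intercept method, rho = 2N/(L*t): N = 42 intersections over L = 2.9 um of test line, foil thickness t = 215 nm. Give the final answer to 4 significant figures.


rho = 2N / (L * t)
L = 2.9 um = 2.9e-06 m, t = 215 nm = 2.15e-07 m
rho = 2 * 42 / (2.9e-06 * 2.15e-07)
rho = 1.347e+14 1/m^2


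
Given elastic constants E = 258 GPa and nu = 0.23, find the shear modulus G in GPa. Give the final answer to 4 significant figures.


G = E / (2*(1+nu))
G = 258 / (2*(1+0.23))
G = 104.9 GPa


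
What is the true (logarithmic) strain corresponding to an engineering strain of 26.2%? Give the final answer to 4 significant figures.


epsilon_true = ln(1 + epsilon_eng)
epsilon_true = ln(1 + 0.262)
epsilon_true = 0.2327


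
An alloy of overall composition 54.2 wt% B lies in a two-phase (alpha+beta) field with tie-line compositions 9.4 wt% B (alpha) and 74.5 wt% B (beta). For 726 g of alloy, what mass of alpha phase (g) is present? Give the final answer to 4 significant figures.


f_alpha = (C_beta - C0) / (C_beta - C_alpha)
f_alpha = (74.5 - 54.2) / (74.5 - 9.4) = 0.311828
m_alpha = f_alpha * m_total = 0.311828 * 726 = 226.4 g


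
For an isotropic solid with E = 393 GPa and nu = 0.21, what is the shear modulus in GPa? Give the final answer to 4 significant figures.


G = E / (2*(1+nu))
G = 393 / (2*(1+0.21))
G = 162.4 GPa


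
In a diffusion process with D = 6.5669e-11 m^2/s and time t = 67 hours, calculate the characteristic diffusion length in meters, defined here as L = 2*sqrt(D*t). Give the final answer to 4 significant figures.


t = 67 hr = 241200 s
Diffusion length = 2*sqrt(D*t)
= 2*sqrt(6.5669e-11 * 241200)
= 7.96e-03 m


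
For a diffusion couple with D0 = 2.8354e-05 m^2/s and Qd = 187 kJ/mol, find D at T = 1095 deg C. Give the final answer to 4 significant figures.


D = D0 * exp(-Qd / (R*T))
T = 1368.15 K
D = 2.8354e-05 * exp(-187e3 / (8.314 * 1368.15))
D = 2.055e-12 m^2/s


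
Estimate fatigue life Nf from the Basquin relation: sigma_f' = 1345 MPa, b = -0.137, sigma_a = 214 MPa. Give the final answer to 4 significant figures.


sigma_a = sigma_f' * (2*Nf)^b
2*Nf = (sigma_a / sigma_f')^(1/b)
2*Nf = (214 / 1345)^(1/-0.137)
2*Nf = 671536
Nf = 335800 cycles


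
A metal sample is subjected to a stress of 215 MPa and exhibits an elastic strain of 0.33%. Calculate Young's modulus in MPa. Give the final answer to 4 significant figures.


E = sigma / epsilon
epsilon = 0.33% = 3.3e-03
E = 215 / 3.3e-03
E = 65150 MPa


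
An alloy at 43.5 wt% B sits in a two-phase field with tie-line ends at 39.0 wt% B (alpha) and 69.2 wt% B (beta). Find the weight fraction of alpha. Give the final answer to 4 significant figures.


f_alpha = (C_beta - C0) / (C_beta - C_alpha)
f_alpha = (69.2 - 43.5) / (69.2 - 39.0)
f_alpha = 0.851


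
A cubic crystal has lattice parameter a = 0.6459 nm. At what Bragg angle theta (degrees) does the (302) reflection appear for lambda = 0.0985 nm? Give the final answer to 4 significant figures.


d = a / sqrt(h^2+k^2+l^2)
d = 0.6459 / sqrt(13) = 0.17914 nm
lambda = 2*d*sin(theta)  =>  sin(theta) = lambda / (2*d)
sin(theta) = 0.0985 / (2 * 0.17914) = 0.274924
theta = 15.96 deg


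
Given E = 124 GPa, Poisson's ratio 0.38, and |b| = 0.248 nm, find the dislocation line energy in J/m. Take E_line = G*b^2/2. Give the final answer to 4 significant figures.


Step 1: G = E / (2*(1+nu))
G = 124 / (2*(1+0.38)) = 44.9275 GPa = 4.49275e+10 Pa
Step 2: E_line = G*b^2/2
b = 0.248 nm = 2.48e-10 m
E_line = 0.5 * 4.49275e+10 * (2.48e-10)^2 = 1.382e-09 J/m


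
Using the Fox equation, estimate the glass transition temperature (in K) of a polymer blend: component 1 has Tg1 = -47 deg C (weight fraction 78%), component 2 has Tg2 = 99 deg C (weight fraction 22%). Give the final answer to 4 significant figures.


1/Tg = w1/Tg1 + w2/Tg2 (in Kelvin)
Tg1 = 226.15 K, Tg2 = 372.15 K
1/Tg = 0.78/226.15 + 0.22/372.15
Tg = 247.5 K


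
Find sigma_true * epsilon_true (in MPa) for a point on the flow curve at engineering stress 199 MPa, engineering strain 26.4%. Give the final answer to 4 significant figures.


sigma_true = sigma_eng * (1 + epsilon_eng)
sigma_true = 199 * (1 + 0.264) = 251.536 MPa
epsilon_true = ln(1 + epsilon_eng)
epsilon_true = ln(1 + 0.264) = 0.234281
sigma_true * epsilon_true = 251.536 * 0.234281 = 58.93 MPa


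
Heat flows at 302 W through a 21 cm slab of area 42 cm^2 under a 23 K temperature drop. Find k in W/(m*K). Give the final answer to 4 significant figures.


k = Q*L / (A*dT)
L = 0.21 m, A = 4.2e-03 m^2
k = 302 * 0.21 / (4.2e-03 * 23)
k = 656.5 W/(m*K)


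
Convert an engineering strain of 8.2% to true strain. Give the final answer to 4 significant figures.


epsilon_true = ln(1 + epsilon_eng)
epsilon_true = ln(1 + 0.082)
epsilon_true = 0.07881


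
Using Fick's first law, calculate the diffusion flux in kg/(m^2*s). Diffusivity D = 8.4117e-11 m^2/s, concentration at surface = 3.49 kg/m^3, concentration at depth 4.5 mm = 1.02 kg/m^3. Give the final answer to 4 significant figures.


J = -D * (dC/dx) = D * (C1 - C2) / dx
J = 8.4117e-11 * (3.49 - 1.02) / 4.5e-03
J = 4.617e-08 kg/(m^2*s)


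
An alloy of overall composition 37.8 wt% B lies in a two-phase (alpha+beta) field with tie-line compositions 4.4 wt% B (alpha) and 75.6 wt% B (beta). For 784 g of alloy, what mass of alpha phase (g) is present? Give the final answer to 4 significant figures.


f_alpha = (C_beta - C0) / (C_beta - C_alpha)
f_alpha = (75.6 - 37.8) / (75.6 - 4.4) = 0.530899
m_alpha = f_alpha * m_total = 0.530899 * 784 = 416.2 g


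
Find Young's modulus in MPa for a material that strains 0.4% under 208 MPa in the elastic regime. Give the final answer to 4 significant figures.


E = sigma / epsilon
epsilon = 0.4% = 4e-03
E = 208 / 4e-03
E = 52000 MPa


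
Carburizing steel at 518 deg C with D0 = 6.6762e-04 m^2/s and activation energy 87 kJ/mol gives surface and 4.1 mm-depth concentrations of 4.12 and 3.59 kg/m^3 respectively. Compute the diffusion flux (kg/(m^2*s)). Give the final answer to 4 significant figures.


Step 1: D = D0 * exp(-Qd/(R*T))
T = 518 + 273.15 = 791.15 K
D = 6.6762e-04 * exp(-87e3 / (8.314 * 791.15)) = 1.20299e-09 m^2/s
Step 2: J = D * (C1 - C2) / dx
J = 1.20299e-09 * (4.12 - 3.59) / 4.1e-03
J = 1.555e-07 kg/(m^2*s)


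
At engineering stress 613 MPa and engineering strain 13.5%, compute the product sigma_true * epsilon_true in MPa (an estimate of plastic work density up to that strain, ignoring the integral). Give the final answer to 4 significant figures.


sigma_true = sigma_eng * (1 + epsilon_eng)
sigma_true = 613 * (1 + 0.135) = 695.755 MPa
epsilon_true = ln(1 + epsilon_eng)
epsilon_true = ln(1 + 0.135) = 0.126633
sigma_true * epsilon_true = 695.755 * 0.126633 = 88.11 MPa


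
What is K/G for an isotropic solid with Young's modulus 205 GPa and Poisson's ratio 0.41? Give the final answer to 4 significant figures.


G = E / (2*(1+nu))
G = 205 / (2*(1+0.41)) = 72.695 GPa
K = E / (3*(1-2*nu))
K = 205 / (3*(1-2*0.41)) = 379.63 GPa
K/G = 379.63 / 72.695 = 5.222


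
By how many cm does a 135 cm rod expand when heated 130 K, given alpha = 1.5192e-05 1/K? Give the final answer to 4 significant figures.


dL = L0 * alpha * dT
dL = 135 * 1.5192e-05 * 130
dL = 0.2666 cm


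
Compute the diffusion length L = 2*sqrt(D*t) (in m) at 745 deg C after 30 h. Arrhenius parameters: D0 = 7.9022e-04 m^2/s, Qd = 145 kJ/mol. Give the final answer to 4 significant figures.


Step 1: D = D0 * exp(-Qd/(R*T))
T = 1018.15 K
D = 7.9022e-04 * exp(-145e3 / (8.314 * 1018.15)) = 2.87392e-11 m^2/s
Step 2: L = 2*sqrt(D*t)
t = 30 h = 108000 s
L = 2*sqrt(2.87392e-11 * 108000) = 3.524e-03 m


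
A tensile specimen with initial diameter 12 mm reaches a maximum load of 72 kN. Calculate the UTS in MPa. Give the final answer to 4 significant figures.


A0 = pi*(d/2)^2 = pi*(12/2)^2 = 113.097 mm^2
UTS = F_max / A0 = 72*1000 / 113.097
UTS = 636.6 MPa


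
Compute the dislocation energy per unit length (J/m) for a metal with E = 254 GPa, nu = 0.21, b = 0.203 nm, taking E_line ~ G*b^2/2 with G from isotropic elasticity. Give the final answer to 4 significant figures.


Step 1: G = E / (2*(1+nu))
G = 254 / (2*(1+0.21)) = 104.959 GPa = 1.04959e+11 Pa
Step 2: E_line = G*b^2/2
b = 0.203 nm = 2.03e-10 m
E_line = 0.5 * 1.04959e+11 * (2.03e-10)^2 = 2.163e-09 J/m


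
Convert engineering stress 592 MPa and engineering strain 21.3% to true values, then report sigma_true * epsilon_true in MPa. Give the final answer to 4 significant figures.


sigma_true = sigma_eng * (1 + epsilon_eng)
sigma_true = 592 * (1 + 0.213) = 718.096 MPa
epsilon_true = ln(1 + epsilon_eng)
epsilon_true = ln(1 + 0.213) = 0.193097
sigma_true * epsilon_true = 718.096 * 0.193097 = 138.7 MPa


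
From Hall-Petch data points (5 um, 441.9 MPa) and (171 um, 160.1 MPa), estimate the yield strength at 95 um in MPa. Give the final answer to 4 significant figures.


sigma_y = sigma0 + k / sqrt(d)
1/sqrt(d1) = 1/sqrt(5e-06) = 447.214;  1/sqrt(d2) = 76.4719
k = (sigma1 - sigma2) / (1/sqrt(d1) - 1/sqrt(d2)) = (441.9 - 160.1) / (447.214 - 76.4719) = 0.760098 MPa*m^0.5
sigma0 = sigma1 - k/sqrt(d1) = 441.9 - 0.760098*447.214 = 101.974 MPa
sigma_y(d3) = 101.974 + 0.760098 / sqrt(9.5e-05) = 180 MPa


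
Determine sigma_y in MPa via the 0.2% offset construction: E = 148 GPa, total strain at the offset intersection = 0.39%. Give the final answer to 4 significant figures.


Offset strain = 0.002
Elastic strain at yield = total_strain - offset = 3.9e-03 - 0.002 = 1.9e-03
sigma_y = E * elastic_strain = 148000 * 1.9e-03
sigma_y = 281.2 MPa
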